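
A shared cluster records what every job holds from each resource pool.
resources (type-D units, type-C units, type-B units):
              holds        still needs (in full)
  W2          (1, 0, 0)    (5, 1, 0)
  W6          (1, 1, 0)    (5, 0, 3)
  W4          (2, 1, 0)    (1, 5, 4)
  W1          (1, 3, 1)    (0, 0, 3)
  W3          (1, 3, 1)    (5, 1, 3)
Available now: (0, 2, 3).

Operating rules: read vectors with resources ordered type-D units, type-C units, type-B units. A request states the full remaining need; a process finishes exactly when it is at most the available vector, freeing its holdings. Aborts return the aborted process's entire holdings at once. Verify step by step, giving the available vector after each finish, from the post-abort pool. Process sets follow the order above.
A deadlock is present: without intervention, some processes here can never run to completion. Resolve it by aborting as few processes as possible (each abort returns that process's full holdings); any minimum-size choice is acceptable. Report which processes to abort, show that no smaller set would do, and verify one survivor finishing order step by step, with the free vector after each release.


The answer: abort W2 and W3.
Key observation: W6 had no path to completion before; after the abort of W2 and W3 ((2, 3, 1) returned), step 3 is where it fits.
Why nothing smaller works — every single abort fails: W2 alone leaves W6 blocked (short on type-D units); W6 alone leaves W2 blocked (short on type-D units); W4 alone leaves W2 blocked (short on type-D units); W1 alone leaves W2 blocked (short on type-D units); W3 alone leaves W2 blocked (short on type-D units).
Survivors finish in the order: W4, W1, W6. Step-by-step check (pool after the aborts first):
  pool = (2, 5, 4)
  run W4 (needs (1, 5, 4), free (2, 5, 4)); after release of (2, 1, 0) the pool is (4, 6, 4)
  run W1 (needs (0, 0, 3), free (4, 6, 4)); after release of (1, 3, 1) the pool is (5, 9, 5)
  run W6 (needs (5, 0, 3), free (5, 9, 5)); after release of (1, 1, 0) the pool is (6, 10, 5)


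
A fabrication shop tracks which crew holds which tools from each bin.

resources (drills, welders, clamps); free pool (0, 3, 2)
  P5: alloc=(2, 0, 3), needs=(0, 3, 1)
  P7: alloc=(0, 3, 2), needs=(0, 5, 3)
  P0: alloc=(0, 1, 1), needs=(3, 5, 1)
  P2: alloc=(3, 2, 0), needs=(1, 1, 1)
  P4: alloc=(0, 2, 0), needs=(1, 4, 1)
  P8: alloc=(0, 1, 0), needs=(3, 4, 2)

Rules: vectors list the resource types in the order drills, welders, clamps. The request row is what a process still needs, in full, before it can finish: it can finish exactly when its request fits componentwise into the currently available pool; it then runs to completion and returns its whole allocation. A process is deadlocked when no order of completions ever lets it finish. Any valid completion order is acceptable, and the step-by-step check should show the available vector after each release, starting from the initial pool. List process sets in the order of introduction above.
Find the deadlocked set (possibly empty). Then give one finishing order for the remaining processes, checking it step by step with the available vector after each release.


No process is deadlocked.
Key observation: there is always a runnable process — P5 first — so the state unwinds completely.
The rest can finish in the order P5, P2, P7, P0, P4, P8. Verifying each step:
  pool = (0, 3, 2)
  P5: need (0, 3, 1) fits (0, 3, 2); releases (2, 0, 3), pool now (2, 3, 5)
  P2: need (1, 1, 1) fits (2, 3, 5); releases (3, 2, 0), pool now (5, 5, 5)
  P7: need (0, 5, 3) fits (5, 5, 5); releases (0, 3, 2), pool now (5, 8, 7)
  P0: need (3, 5, 1) fits (5, 8, 7); releases (0, 1, 1), pool now (5, 9, 8)
  P4: need (1, 4, 1) fits (5, 9, 8); releases (0, 2, 0), pool now (5, 11, 8)
  P8: need (3, 4, 2) fits (5, 11, 8); releases (0, 1, 0), pool now (5, 12, 8)


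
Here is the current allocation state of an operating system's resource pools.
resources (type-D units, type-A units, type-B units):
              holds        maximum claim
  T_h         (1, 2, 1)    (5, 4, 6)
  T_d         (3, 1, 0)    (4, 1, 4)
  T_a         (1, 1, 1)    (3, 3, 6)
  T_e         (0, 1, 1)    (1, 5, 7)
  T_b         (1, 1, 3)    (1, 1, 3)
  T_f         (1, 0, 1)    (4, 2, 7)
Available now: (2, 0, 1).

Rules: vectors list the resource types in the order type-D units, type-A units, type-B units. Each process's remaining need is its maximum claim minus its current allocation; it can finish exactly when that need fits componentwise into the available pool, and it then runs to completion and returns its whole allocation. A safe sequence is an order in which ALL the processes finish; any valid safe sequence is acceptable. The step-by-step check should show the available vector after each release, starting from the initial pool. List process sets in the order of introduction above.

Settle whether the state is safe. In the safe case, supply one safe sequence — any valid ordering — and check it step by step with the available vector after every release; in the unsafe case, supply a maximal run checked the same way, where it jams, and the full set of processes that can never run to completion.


UNSAFE — no complete ordering exists.
Key observation: after T_b, T_d complete, (6, 2, 4) is the best the pool ever gets, yet each leftover process wants more type-B units.
Going as far as possible: T_b, T_d; after that, nothing fits. Check, step by step:
  pool = (2, 0, 1)
  T_b: need (0, 0, 0) fits (2, 0, 1); releases (1, 1, 3), pool now (3, 1, 4)
  T_d: need (1, 0, 4) fits (3, 1, 4); releases (3, 1, 0), pool now (6, 2, 4)
  T_h cannot run: need (4, 2, 5) vs free (6, 2, 4) (insufficient type-B units)
  T_a cannot run: need (2, 2, 5) vs free (6, 2, 4) (insufficient type-B units)
  T_e cannot run: need (1, 4, 6) vs free (6, 2, 4) (insufficient type-A units and type-B units)
  T_f cannot run: need (3, 2, 6) vs free (6, 2, 4) (insufficient type-B units)
Processes that can never finish: T_h, T_a, T_e and T_f.


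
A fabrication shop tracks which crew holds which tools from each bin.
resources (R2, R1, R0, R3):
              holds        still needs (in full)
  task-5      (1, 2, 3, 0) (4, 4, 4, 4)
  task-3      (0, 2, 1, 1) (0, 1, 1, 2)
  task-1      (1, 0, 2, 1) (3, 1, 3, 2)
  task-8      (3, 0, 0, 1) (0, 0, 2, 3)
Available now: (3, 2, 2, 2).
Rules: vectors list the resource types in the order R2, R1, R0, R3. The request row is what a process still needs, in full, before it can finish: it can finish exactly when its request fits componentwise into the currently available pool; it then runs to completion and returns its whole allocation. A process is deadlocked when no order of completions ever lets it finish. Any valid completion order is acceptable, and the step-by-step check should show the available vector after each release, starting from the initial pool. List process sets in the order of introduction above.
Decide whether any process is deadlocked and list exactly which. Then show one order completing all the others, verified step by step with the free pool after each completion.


No process is deadlocked.
Key observation: task-3 can run right away; the returned allocation unlocks the remaining processes in turn.
A valid finishing order for the others: task-3, task-1, task-5, task-8. Walking it through:
  pool = (3, 2, 2, 2)
  task-3: need (0, 1, 1, 2) fits (3, 2, 2, 2); releases (0, 2, 1, 1), pool now (3, 4, 3, 3)
  task-1: need (3, 1, 3, 2) fits (3, 4, 3, 3); releases (1, 0, 2, 1), pool now (4, 4, 5, 4)
  task-5: need (4, 4, 4, 4) fits (4, 4, 5, 4); releases (1, 2, 3, 0), pool now (5, 6, 8, 4)
  task-8: need (0, 0, 2, 3) fits (5, 6, 8, 4); releases (3, 0, 0, 1), pool now (8, 6, 8, 5)


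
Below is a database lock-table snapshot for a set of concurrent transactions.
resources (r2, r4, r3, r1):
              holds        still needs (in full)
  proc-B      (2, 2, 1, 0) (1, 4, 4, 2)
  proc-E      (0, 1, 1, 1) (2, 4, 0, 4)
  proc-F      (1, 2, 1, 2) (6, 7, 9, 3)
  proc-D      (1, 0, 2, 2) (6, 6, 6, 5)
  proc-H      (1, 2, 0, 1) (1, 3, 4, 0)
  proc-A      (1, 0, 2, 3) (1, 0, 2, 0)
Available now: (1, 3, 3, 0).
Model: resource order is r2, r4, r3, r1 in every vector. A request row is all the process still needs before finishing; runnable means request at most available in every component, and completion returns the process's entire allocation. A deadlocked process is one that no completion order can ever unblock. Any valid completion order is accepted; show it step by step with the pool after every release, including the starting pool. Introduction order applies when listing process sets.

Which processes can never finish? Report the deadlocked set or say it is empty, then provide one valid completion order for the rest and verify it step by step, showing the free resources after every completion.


Deadlocked: proc-F and proc-D.
Key observation: no order helps: past proc-A, proc-H, proc-B, proc-E, the free pool tops out at (5, 8, 7, 5), below what each blocked process needs in r2.
The rest can finish in the order proc-A, proc-H, proc-B, proc-E. Walking it through:
  pool = (1, 3, 3, 0)
  run proc-A (needs (1, 0, 2, 0), free (1, 3, 3, 0)); after release of (1, 0, 2, 3) the pool is (2, 3, 5, 3)
  run proc-H (needs (1, 3, 4, 0), free (2, 3, 5, 3)); after release of (1, 2, 0, 1) the pool is (3, 5, 5, 4)
  run proc-B (needs (1, 4, 4, 2), free (3, 5, 5, 4)); after release of (2, 2, 1, 0) the pool is (5, 7, 6, 4)
  run proc-E (needs (2, 4, 0, 4), free (5, 7, 6, 4)); after release of (0, 1, 1, 1) the pool is (5, 8, 7, 5)
The blocked processes can never fit:
  proc-F still needs (6, 7, 9, 3) but only (5, 8, 7, 5) is free — short on r2 and r3
  proc-D still needs (6, 6, 6, 5) but only (5, 8, 7, 5) is free — short on r2


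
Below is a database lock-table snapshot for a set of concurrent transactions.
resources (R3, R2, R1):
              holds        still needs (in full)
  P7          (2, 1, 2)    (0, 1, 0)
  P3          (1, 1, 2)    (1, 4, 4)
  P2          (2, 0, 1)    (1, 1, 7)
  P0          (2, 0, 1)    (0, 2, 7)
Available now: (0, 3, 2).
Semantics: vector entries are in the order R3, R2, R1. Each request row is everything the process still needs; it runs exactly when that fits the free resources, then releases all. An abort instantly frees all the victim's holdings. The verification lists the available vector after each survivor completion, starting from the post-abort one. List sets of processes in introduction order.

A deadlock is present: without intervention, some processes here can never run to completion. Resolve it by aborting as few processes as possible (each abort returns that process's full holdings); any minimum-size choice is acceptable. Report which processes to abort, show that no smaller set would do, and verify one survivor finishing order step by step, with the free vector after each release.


Abort P2.
Key observation: the deadlocked P0 becomes finishable only because P2 released (2, 0, 1); it completes at step 3 below.
No smaller set exists: with zero aborts the deadlock remains.
One survivor order: P7, P3, P0. Walking it through (post-abort pool first):
  pool = (2, 3, 3)
  run P7 (needs (0, 1, 0), free (2, 3, 3)); after release of (2, 1, 2) the pool is (4, 4, 5)
  run P3 (needs (1, 4, 4), free (4, 4, 5)); after release of (1, 1, 2) the pool is (5, 5, 7)
  run P0 (needs (0, 2, 7), free (5, 5, 7)); after release of (2, 0, 1) the pool is (7, 5, 8)


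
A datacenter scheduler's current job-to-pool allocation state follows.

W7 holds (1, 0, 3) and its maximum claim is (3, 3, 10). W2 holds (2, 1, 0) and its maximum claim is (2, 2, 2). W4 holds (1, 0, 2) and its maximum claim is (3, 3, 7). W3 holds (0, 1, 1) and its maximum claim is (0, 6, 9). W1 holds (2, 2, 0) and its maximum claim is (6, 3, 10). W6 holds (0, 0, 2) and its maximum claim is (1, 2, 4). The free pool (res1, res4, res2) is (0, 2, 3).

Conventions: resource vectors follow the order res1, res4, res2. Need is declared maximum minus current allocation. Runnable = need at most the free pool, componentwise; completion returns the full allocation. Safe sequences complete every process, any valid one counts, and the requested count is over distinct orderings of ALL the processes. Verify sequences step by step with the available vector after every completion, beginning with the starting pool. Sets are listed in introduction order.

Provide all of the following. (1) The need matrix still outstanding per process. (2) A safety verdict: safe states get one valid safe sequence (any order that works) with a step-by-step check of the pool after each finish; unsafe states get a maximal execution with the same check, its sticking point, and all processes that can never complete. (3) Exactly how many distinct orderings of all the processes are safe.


(1) Need matrix, components ordered res1, res4, res2:
  W7: (2, 3, 7)
  W2: (0, 1, 2)
  W4: (2, 3, 5)
  W3: (0, 5, 8)
  W1: (4, 1, 10)
  W6: (1, 2, 2)
(2) The state is SAFE; one workable sequence: W2, W6, W4, W7, W1, W3.
Key observation: W4 is the earliest step where a requested resource binds exactly: need (2, 3, 5), pool (2, 3, 5) at its turn.
Check, step by step:
  pool = (0, 2, 3)
  run W2 (needs (0, 1, 2), free (0, 2, 3)); after release of (2, 1, 0) the pool is (2, 3, 3)
  run W6 (needs (1, 2, 2), free (2, 3, 3)); after release of (0, 0, 2) the pool is (2, 3, 5)
  run W4 (needs (2, 3, 5), free (2, 3, 5)); after release of (1, 0, 2) the pool is (3, 3, 7)
  run W7 (needs (2, 3, 7), free (3, 3, 7)); after release of (1, 0, 3) the pool is (4, 3, 10)
  run W1 (needs (4, 1, 10), free (4, 3, 10)); after release of (2, 2, 0) the pool is (6, 5, 10)
  run W3 (needs (0, 5, 8), free (6, 5, 10)); after release of (0, 1, 1) the pool is (6, 6, 11)
(3) Exactly 1 of the possible complete orderings is a safe sequence.


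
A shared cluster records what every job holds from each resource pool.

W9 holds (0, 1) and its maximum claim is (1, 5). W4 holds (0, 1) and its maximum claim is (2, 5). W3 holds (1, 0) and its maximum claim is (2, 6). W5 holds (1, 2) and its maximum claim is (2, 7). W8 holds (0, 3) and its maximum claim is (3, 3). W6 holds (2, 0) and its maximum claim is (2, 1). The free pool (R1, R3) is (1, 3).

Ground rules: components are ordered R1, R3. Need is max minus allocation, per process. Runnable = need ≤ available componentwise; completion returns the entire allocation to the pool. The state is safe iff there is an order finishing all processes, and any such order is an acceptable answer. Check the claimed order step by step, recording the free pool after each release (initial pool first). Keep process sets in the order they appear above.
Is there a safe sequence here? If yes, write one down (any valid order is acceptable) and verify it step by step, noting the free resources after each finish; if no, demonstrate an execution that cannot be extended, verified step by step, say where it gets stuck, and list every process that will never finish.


SAFE — a valid safe sequence is W6, W8, W4, W9, W5, W3.
Key observation: at W8 the run first touches a limit — (3, 0) against (3, 3), exact on a resource it actually requests.
Check, step by step:
  pool = (1, 3)
  W6: need (0, 1) fits (1, 3); releases (2, 0), pool now (3, 3)
  W8: need (3, 0) fits (3, 3); releases (0, 3), pool now (3, 6)
  W4: need (2, 4) fits (3, 6); releases (0, 1), pool now (3, 7)
  W9: need (1, 4) fits (3, 7); releases (0, 1), pool now (3, 8)
  W5: need (1, 5) fits (3, 8); releases (1, 2), pool now (4, 10)
  W3: need (1, 6) fits (4, 10); releases (1, 0), pool now (5, 10)


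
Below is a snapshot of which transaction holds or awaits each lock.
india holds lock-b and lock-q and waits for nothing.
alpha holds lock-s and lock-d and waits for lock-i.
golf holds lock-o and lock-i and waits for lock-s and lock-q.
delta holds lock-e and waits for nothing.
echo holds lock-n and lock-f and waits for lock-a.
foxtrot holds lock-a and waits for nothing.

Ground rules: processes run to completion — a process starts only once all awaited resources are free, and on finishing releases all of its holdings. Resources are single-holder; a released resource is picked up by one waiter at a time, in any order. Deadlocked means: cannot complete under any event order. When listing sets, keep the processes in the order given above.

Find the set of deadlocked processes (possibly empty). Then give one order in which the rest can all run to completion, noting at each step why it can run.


The deadlocked set is alpha and golf.
Key observation: the cycle alpha -> golf -> alpha can never break — each member waits on the next; no other process is dragged down with it.
The rest can finish in the order delta, india, foxtrot, echo.
Verifying each step:
  delta: no waits; runs immediately, freeing lock-e
  india: no waits; runs immediately, freeing lock-b and lock-q
  foxtrot: no waits; runs immediately, freeing lock-a
  run echo (all its waits — lock-a — are resolved); releases lock-n and lock-f


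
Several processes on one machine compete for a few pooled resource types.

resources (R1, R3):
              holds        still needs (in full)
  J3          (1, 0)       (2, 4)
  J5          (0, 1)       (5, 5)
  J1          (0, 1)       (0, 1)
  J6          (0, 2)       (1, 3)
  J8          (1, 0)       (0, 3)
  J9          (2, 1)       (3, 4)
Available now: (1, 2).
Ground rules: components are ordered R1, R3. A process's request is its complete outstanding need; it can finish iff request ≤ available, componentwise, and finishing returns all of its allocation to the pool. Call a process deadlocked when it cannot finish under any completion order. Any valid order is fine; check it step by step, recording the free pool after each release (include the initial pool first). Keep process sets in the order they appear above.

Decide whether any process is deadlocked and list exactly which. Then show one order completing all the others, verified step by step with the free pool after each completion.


The deadlocked set is empty.
Key observation: there is always a runnable process — J1 first — so the state unwinds completely.
A valid finishing order for the others: J1, J6, J8, J3, J9, J5. Walking it through:
  pool = (1, 2)
  J1 needs (0, 1) <= (1, 2) -> finishes; pool += (0, 1) = (1, 3)
  J6 needs (1, 3) <= (1, 3) -> finishes; pool += (0, 2) = (1, 5)
  J8 needs (0, 3) <= (1, 5) -> finishes; pool += (1, 0) = (2, 5)
  J3 needs (2, 4) <= (2, 5) -> finishes; pool += (1, 0) = (3, 5)
  J9 needs (3, 4) <= (3, 5) -> finishes; pool += (2, 1) = (5, 6)
  J5 needs (5, 5) <= (5, 6) -> finishes; pool += (0, 1) = (5, 7)


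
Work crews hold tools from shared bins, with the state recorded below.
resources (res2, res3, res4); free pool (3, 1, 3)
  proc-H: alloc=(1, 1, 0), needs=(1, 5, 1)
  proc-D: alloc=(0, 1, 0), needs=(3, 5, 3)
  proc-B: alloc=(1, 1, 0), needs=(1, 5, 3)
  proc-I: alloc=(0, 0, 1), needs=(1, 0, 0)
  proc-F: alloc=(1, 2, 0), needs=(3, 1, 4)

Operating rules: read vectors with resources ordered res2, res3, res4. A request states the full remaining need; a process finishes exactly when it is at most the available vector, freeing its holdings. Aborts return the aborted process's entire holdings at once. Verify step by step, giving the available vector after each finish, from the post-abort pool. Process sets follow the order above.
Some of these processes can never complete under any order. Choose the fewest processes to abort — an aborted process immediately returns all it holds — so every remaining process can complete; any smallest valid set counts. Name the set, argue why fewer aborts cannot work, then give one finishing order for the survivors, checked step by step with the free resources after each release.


Abort proc-D and proc-B.
Key observation: no ordering could ever have run proc-H before the abort of proc-D and proc-B; with (1, 2, 0) back in the pool it fits at step 3.
Minimality, checking each single-abort alternative: proc-H alone leaves proc-D blocked (short on res3); proc-D alone leaves proc-H blocked (short on res3); proc-B alone leaves proc-H blocked (short on res3); proc-I alone leaves proc-H blocked (short on res3); proc-F alone leaves proc-H blocked (short on res3).
The survivors complete as proc-I, proc-F, proc-H. Walking it through (starting from the post-abort pool):
  pool = (4, 3, 3)
  proc-I: need (1, 0, 0) fits (4, 3, 3); releases (0, 0, 1), pool now (4, 3, 4)
  proc-F: need (3, 1, 4) fits (4, 3, 4); releases (1, 2, 0), pool now (5, 5, 4)
  proc-H: need (1, 5, 1) fits (5, 5, 4); releases (1, 1, 0), pool now (6, 6, 4)


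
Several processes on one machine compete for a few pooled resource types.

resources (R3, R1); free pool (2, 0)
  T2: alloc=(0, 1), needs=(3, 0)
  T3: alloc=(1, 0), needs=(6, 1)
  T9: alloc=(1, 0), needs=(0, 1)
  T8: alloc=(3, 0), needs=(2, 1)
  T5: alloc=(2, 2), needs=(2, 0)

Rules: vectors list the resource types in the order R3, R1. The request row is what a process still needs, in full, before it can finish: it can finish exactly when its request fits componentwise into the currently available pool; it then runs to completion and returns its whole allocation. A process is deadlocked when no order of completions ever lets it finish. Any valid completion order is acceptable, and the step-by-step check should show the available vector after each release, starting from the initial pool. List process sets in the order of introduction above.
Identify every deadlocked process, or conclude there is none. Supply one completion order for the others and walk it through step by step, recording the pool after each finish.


Nothing here is deadlocked.
Key observation: there is always a runnable process — T5 first — so the state unwinds completely.
A valid finishing order for the others: T5, T8, T3, T2, T9. Walking it through:
  pool = (2, 0)
  run T5 (needs (2, 0), free (2, 0)); after release of (2, 2) the pool is (4, 2)
  run T8 (needs (2, 1), free (4, 2)); after release of (3, 0) the pool is (7, 2)
  run T3 (needs (6, 1), free (7, 2)); after release of (1, 0) the pool is (8, 2)
  run T2 (needs (3, 0), free (8, 2)); after release of (0, 1) the pool is (8, 3)
  run T9 (needs (0, 1), free (8, 3)); after release of (1, 0) the pool is (9, 3)


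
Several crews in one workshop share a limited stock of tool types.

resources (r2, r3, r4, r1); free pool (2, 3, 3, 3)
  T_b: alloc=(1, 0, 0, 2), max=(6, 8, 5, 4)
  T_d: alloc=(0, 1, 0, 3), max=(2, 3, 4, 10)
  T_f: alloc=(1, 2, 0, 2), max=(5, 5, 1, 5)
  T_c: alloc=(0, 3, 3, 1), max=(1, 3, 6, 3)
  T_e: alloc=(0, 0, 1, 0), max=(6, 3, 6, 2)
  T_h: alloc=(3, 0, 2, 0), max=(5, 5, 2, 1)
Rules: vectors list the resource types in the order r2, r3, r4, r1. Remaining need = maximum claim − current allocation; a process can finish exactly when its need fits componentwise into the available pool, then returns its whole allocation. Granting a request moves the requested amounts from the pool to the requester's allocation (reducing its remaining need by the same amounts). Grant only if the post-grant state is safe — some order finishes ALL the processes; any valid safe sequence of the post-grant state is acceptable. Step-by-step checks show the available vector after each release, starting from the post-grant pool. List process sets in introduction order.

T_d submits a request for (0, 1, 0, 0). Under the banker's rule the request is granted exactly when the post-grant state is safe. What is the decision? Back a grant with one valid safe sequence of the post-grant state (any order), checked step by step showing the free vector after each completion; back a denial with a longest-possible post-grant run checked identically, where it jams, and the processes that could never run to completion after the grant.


DENY. Granting would leave the state unsafe.
Key observation: after T_c, T_h, T_f, T_e the pool peaks at (6, 7, 9, 6), and each blocked process is short somewhere: T_b on r3; T_d on r1.
Pretend the grant happened; the run T_c, T_h, T_f, T_e goes as far as possible. Walking it through:
  pool = (2, 2, 3, 3)
  T_c: need (1, 0, 3, 2) fits (2, 2, 3, 3); releases (0, 3, 3, 1), pool now (2, 5, 6, 4)
  T_h: need (2, 5, 0, 1) fits (2, 5, 6, 4); releases (3, 0, 2, 0), pool now (5, 5, 8, 4)
  T_f: need (4, 3, 1, 3) fits (5, 5, 8, 4); releases (1, 2, 0, 2), pool now (6, 7, 8, 6)
  T_e: need (6, 3, 5, 2) fits (6, 7, 8, 6); releases (0, 0, 1, 0), pool now (6, 7, 9, 6)
  T_b still needs (5, 8, 5, 2) but only (6, 7, 9, 6) is free — short on r3
  T_d still needs (2, 1, 4, 7) but only (6, 7, 9, 6) is free — short on r1
Processes that could never finish after the grant: T_b and T_d.


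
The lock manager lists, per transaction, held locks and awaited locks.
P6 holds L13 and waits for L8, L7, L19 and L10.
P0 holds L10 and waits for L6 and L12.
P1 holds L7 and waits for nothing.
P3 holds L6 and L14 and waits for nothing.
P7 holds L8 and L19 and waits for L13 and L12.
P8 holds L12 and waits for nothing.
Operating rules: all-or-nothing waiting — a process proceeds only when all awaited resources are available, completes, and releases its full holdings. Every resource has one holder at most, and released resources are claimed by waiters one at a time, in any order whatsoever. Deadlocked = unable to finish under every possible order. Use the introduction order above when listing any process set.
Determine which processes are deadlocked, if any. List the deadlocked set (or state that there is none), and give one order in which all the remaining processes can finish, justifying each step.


Deadlocked set: P6 and P7.
Key observation: nobody on the ring P6 -> P7 -> P6 can start until another member finishes, which never happens; no other process is dragged down with it.
A valid finishing order for the others: P3, P1, P8, P0.
Check, step by step:
  run P3 (it waits on nothing); releases L6 and L14
  run P1 (it waits on nothing); releases L7
  run P8 (it waits on nothing); releases L12
  P0: everything it awaited (L6 and L12) is free; runs, freeing L10


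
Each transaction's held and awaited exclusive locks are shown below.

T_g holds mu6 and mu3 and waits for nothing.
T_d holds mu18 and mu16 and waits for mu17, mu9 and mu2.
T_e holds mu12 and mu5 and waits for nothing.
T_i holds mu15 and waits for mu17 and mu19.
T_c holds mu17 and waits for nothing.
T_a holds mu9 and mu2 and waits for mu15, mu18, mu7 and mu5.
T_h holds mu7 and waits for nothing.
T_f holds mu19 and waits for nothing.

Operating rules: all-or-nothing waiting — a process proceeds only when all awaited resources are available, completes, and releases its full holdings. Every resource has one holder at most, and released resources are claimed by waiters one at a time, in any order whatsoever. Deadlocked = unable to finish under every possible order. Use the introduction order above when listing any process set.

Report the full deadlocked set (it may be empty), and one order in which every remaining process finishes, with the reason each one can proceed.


The deadlocked set is T_d and T_a.
Key observation: the loop T_d -> T_a -> T_d blocks itself forever; no other process is dragged down with it.
The rest can finish in the order T_f, T_h, T_g, T_e, T_c, T_i.
Walking it through:
  T_f waits on nothing -> runs at once and releases mu19
  T_h waits on nothing -> runs at once and releases mu7
  T_g waits on nothing -> runs at once and releases mu6 and mu3
  T_e waits on nothing -> runs at once and releases mu12 and mu5
  T_c waits on nothing -> runs at once and releases mu17
  run T_i (all its waits — mu17 and mu19 — are resolved); releases mu15


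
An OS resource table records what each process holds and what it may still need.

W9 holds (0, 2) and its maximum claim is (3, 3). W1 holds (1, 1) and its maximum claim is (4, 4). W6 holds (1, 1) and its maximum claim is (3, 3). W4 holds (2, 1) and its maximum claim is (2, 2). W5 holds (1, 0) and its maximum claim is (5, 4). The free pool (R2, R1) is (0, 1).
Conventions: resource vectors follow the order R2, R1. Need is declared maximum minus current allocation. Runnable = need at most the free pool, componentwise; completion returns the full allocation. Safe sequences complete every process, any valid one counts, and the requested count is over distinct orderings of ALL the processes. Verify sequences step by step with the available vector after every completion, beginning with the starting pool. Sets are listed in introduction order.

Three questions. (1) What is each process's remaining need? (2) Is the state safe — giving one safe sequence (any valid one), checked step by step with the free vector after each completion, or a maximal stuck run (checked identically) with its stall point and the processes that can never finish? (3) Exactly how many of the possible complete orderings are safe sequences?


(1) Outstanding need per process (order R2, R1):
  W9: (3, 1)
  W1: (3, 3)
  W6: (2, 2)
  W4: (0, 1)
  W5: (4, 4)
(2) SAFE — a valid safe sequence is W4, W6, W1, W5, W9.
Key observation: W4 marks the first exact bind of the order: its need (0, 1) fits the free (0, 1) with zero slack on a requested resource.
Walking it through:
  pool = (0, 1)
  W4: need (0, 1) fits (0, 1); releases (2, 1), pool now (2, 2)
  W6: need (2, 2) fits (2, 2); releases (1, 1), pool now (3, 3)
  W1: need (3, 3) fits (3, 3); releases (1, 1), pool now (4, 4)
  W5: need (4, 4) fits (4, 4); releases (1, 0), pool now (5, 4)
  W9: need (3, 1) fits (5, 4); releases (0, 2), pool now (5, 6)
(3) Precisely 3 of the possible complete orderings are safe sequences.


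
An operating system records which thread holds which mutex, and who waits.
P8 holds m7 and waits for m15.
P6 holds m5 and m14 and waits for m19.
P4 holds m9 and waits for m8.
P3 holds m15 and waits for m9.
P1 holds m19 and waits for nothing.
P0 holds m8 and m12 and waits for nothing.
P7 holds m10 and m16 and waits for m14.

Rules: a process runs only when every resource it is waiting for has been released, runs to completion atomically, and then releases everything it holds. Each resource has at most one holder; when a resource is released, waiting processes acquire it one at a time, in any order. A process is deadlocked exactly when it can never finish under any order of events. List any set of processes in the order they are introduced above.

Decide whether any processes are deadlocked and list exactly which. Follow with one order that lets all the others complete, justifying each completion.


Nothing here is deadlocked.
Key observation: the waits form no ring: some process can always run, and its releases unblock the others one by one.
One completion order for the rest: P1, P6, P0, P4, P3, P7, P8.
Verifying each step:
  P1 waits on nothing -> runs at once and releases m19
  P6: everything it awaited (m19) is free; runs, freeing m5 and m14
  P0 waits on nothing -> runs at once and releases m8 and m12
  P4: everything it awaited (m8) is free; runs, freeing m9
  P3: everything it awaited (m9) is free; runs, freeing m15
  P7: everything it awaited (m14) is free; runs, freeing m10 and m16
  P8: everything it awaited (m15) is free; runs, freeing m7


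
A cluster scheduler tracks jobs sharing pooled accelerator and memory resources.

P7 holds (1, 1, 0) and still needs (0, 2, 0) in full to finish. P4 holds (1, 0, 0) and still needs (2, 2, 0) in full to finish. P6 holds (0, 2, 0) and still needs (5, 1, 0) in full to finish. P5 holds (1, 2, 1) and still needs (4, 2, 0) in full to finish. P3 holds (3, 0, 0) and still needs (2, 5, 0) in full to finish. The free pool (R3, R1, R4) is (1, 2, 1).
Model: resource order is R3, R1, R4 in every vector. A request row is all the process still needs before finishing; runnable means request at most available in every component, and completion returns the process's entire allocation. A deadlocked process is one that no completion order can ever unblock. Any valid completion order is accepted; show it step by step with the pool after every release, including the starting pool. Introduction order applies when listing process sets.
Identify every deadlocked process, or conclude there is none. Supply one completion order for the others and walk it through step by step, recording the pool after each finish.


Deadlocked: P6, P5 and P3.
Key observation: after P7, P4 the pool peaks at (3, 3, 1), and each blocked process is short somewhere: P6 on R3; P5 on R3; P3 on R1.
The rest can finish in the order P7, P4. Check, step by step:
  pool = (1, 2, 1)
  run P7 (needs (0, 2, 0), free (1, 2, 1)); after release of (1, 1, 0) the pool is (2, 3, 1)
  run P4 (needs (2, 2, 0), free (2, 3, 1)); after release of (1, 0, 0) the pool is (3, 3, 1)
The stuck group stays short no matter what:
  P6 still needs (5, 1, 0) but only (3, 3, 1) is free — short on R3
  P5 still needs (4, 2, 0) but only (3, 3, 1) is free — short on R3
  P3 still needs (2, 5, 0) but only (3, 3, 1) is free — short on R1


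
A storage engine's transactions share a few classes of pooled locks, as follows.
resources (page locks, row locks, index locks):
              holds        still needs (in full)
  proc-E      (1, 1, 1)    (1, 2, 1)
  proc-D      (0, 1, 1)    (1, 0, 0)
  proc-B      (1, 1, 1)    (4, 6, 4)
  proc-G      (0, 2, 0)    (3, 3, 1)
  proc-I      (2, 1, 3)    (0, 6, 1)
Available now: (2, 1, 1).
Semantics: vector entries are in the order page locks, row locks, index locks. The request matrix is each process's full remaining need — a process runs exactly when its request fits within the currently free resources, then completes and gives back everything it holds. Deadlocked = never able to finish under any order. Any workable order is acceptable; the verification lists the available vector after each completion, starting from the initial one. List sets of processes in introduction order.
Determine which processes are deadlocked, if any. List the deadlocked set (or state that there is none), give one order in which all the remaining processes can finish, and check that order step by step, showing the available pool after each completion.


Deadlocked set: proc-B and proc-I.
Key observation: the pool after proc-D, proc-E, proc-G is (3, 5, 3); every surviving request exceeds it in row locks, so progress ends there.
A valid finishing order for the others: proc-D, proc-E, proc-G. Step-by-step check:
  pool = (2, 1, 1)
  run proc-D (needs (1, 0, 0), free (2, 1, 1)); after release of (0, 1, 1) the pool is (2, 2, 2)
  run proc-E (needs (1, 2, 1), free (2, 2, 2)); after release of (1, 1, 1) the pool is (3, 3, 3)
  run proc-G (needs (3, 3, 1), free (3, 3, 3)); after release of (0, 2, 0) the pool is (3, 5, 3)
None of the blocked processes ever fits:
  proc-B cannot run: need (4, 6, 4) vs free (3, 5, 3) (insufficient page locks, row locks and index locks)
  proc-I cannot run: need (0, 6, 1) vs free (3, 5, 3) (insufficient row locks)


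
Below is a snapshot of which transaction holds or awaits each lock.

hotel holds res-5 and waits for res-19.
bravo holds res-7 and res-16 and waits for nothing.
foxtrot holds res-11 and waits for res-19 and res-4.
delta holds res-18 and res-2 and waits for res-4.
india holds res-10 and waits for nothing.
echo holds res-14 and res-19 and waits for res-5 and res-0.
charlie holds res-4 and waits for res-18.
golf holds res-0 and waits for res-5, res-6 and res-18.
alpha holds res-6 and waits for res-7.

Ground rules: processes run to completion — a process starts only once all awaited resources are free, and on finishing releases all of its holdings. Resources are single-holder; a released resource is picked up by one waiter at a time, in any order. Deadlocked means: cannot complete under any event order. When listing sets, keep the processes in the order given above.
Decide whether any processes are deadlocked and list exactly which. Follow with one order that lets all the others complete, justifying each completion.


The deadlocked set is hotel, foxtrot, delta, echo, charlie and golf.
Key observation: nobody on the ring hotel -> echo -> hotel can start until another member finishes, which never happens; delta, charlie and golf are caught in further circular waits and foxtrot waits into the deadlock from upstream.
One completion order for the rest: bravo, alpha, india.
Check, step by step:
  bravo: no waits; runs immediately, freeing res-7 and res-16
  run alpha (all its waits — res-7 — are resolved); releases res-6
  india: no waits; runs immediately, freeing res-10


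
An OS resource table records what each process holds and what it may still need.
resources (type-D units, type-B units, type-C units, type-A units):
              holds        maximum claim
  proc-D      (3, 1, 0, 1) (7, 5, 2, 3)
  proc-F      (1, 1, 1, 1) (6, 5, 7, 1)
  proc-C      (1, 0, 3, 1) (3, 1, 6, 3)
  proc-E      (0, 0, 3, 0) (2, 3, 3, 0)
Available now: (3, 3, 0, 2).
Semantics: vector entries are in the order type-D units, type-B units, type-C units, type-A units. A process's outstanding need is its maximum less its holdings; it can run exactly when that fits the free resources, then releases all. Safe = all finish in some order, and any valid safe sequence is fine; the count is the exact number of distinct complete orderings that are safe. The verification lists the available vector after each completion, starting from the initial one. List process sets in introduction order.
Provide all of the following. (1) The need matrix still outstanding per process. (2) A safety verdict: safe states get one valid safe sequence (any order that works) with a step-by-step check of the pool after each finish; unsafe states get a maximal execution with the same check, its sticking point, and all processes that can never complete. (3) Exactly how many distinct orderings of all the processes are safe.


(1) Remaining need (order type-D units, type-B units, type-C units, type-A units):
  proc-D: (4, 4, 2, 2)
  proc-F: (5, 4, 6, 0)
  proc-C: (2, 1, 3, 2)
  proc-E: (2, 3, 0, 0)
(2) UNSAFE — no complete ordering exists.
Key observation: the wall is type-B units: completing proc-E, proc-C brings the pool only to (4, 3, 6, 3), and all the rest need more.
A maximal execution: proc-E, proc-C — then nothing else fits. Step-by-step check:
  pool = (3, 3, 0, 2)
  run proc-E (needs (2, 3, 0, 0), free (3, 3, 0, 2)); after release of (0, 0, 3, 0) the pool is (3, 3, 3, 2)
  run proc-C (needs (2, 1, 3, 2), free (3, 3, 3, 2)); after release of (1, 0, 3, 1) the pool is (4, 3, 6, 3)
  proc-D cannot run: need (4, 4, 2, 2) vs free (4, 3, 6, 3) (insufficient type-B units)
  proc-F cannot run: need (5, 4, 6, 0) vs free (4, 3, 6, 3) (insufficient type-D units and type-B units)
Processes that can never finish: proc-D and proc-F.
(3) The exact count: 0 of the possible complete orderings are safe sequences.


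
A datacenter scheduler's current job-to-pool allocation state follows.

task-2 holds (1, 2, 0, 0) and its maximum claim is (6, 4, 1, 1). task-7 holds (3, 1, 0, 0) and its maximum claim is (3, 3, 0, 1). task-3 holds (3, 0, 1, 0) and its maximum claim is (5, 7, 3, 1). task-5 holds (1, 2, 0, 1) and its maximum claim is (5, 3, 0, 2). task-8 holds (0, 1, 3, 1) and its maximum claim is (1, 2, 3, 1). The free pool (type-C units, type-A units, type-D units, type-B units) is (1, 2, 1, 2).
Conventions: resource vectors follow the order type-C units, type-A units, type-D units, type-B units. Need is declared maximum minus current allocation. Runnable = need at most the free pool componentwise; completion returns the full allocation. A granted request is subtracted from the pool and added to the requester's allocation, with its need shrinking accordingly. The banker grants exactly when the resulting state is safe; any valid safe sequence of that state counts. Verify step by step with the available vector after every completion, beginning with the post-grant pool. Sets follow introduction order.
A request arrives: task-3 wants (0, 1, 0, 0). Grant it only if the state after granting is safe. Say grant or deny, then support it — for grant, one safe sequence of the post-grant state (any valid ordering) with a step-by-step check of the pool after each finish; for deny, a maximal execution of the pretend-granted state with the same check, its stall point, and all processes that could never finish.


GRANT: granting preserves safety; a valid post-grant sequence is task-8, task-7, task-5, task-2, task-3.
Key observation: the grant leaves (1, 1, 1, 2) free — enough for task-8, whose release restarts the cascade.
Verifying the post-grant state step by step:
  pool = (1, 1, 1, 2)
  run task-8 (needs (1, 1, 0, 0), free (1, 1, 1, 2)); after release of (0, 1, 3, 1) the pool is (1, 2, 4, 3)
  run task-7 (needs (0, 2, 0, 1), free (1, 2, 4, 3)); after release of (3, 1, 0, 0) the pool is (4, 3, 4, 3)
  run task-5 (needs (4, 1, 0, 1), free (4, 3, 4, 3)); after release of (1, 2, 0, 1) the pool is (5, 5, 4, 4)
  run task-2 (needs (5, 2, 1, 1), free (5, 5, 4, 4)); after release of (1, 2, 0, 0) the pool is (6, 7, 4, 4)
  run task-3 (needs (2, 6, 2, 1), free (6, 7, 4, 4)); after release of (3, 1, 1, 0) the pool is (9, 8, 5, 4)
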